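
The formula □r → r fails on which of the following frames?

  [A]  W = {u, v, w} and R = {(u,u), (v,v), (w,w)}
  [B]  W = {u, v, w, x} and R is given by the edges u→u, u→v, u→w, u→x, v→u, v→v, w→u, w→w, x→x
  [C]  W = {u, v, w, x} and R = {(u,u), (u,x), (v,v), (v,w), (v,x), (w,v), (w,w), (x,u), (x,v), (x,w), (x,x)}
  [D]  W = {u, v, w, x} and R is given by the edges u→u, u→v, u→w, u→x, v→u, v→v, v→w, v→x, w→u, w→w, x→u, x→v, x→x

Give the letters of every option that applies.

none

The schema □r → r is axiom T; it is valid on a frame iff R is reflexive.
(A) R is reflexive (each world relates to itself), so the schema is valid here.
(B) R is reflexive (each world relates to itself), so the schema is valid here.
(C) R is reflexive (each world relates to itself), so the schema is valid here.
(D) R is reflexive (each world relates to itself), so the schema is valid here.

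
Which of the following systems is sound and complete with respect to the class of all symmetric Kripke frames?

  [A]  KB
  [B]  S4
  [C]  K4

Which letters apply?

(A) KB is determined by exactly this class.
(B) S4 is determined by the class of reflexive and transitive frames.
(C) K4 is determined by the class of transitive frames.

A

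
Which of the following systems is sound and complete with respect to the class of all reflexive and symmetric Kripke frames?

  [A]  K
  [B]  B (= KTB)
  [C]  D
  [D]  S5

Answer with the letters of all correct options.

B

(A) K is determined by the class of arbitrary frames.
(B) B (= KTB) is determined by exactly this class.
(C) D is determined by the class of serial frames.
(D) S5 is determined by the class of reflexive, symmetric, and transitive frames.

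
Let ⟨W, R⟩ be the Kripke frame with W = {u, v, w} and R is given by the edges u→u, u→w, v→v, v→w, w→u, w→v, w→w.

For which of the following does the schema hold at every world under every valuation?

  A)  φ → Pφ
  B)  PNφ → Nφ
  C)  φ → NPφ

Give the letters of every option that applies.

R is reflexive: each world relates to itself.
R is symmetric: every R-edge is matched by its reverse.
R is not euclidean: w R u and w R v but not u R v.
(A) φ → Pφ is the dual of axiom T; it is valid on a frame exactly when R is reflexive. R is reflexive, so valid.
(B) PNφ → Nφ (the dual of axiom 5) characterises the euclidean frames. R is not euclidean — not valid.
(C) φ → NPφ is axiom B, which corresponds to symmetry. R is symmetric — valid.

A, C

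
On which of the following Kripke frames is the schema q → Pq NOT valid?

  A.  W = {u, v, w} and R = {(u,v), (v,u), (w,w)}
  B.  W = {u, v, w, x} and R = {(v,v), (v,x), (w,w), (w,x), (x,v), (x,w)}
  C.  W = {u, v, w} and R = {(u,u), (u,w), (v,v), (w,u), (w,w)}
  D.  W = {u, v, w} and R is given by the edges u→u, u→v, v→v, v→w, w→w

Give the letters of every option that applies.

A, B

The schema q → Pq is the dual of axiom T; it is valid on a frame iff R is reflexive.
(A) R is not reflexive (not u R u), so the schema fails here.
(B) R is not reflexive (not u R u), so the schema fails here.
(C) R is reflexive (each world relates to itself), so the schema is valid here.
(D) R is reflexive (each world relates to itself), so the schema is valid here.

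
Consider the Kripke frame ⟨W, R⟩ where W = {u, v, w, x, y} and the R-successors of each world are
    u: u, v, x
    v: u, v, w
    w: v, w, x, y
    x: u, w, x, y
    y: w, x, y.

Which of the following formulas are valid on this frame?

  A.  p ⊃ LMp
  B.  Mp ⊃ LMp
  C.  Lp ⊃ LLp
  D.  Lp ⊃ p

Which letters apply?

R is reflexive: each world relates to itself.
R is symmetric: every R-edge is matched by its reverse.
R is not transitive: u R v and v R w but not u R w.
R is not euclidean: u R v and u R x but not v R x.
(A) p ⊃ LMp (axiom B) characterises the symmetric frames. R is symmetric — valid.
(B) Mp ⊃ LMp is axiom 5; it is valid on a frame exactly when R is euclidean. R is not euclidean, so not valid.
(C) axiom 4: valid iff R is transitive. R is not transitive — not valid.
(D) Lp ⊃ p is axiom T; it is valid on a frame exactly when R is reflexive. R is reflexive, so valid.

A, D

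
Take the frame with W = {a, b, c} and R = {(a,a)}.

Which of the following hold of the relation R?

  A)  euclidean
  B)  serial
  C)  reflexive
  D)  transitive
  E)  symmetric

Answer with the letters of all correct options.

(A) euclidean: any two R-successors of the same world are R-related.
(B) not serial: b has no R-successor.
(C) not reflexive: not b R b.
(D) transitive: R is closed under composition.
(E) symmetric: every R-edge is matched by its reverse.

A, D, E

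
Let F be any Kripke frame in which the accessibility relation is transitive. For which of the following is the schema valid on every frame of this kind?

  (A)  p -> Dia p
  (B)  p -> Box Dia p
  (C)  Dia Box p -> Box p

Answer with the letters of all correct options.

none

(A) p -> Dia p (the dual of axiom T) characterises the reflexive frames. Such an R need not be reflexive — not valid.
(B) p -> Box Dia p is axiom B; it is valid on a frame exactly when R is symmetric. Such an R need not be symmetric, so not valid.
(C) Dia Box p -> Box p is the dual of axiom 5, which corresponds to the euclidean property. Such an R need not be euclidean — not valid.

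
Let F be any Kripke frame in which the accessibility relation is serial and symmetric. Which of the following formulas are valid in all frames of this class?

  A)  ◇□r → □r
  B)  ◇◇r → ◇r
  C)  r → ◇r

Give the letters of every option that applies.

(A) ◇□r → □r is the dual of axiom 5; it is valid on a frame exactly when R is euclidean. Such an R need not be euclidean, so not valid.
(B) the dual of axiom 4: valid iff R is transitive. Such an R need not be transitive — not valid.
(C) r → ◇r is the dual of axiom T, which corresponds to reflexivity. Such an R need not be reflexive — not valid.

none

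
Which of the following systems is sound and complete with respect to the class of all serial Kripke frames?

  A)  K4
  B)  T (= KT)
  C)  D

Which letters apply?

(A) K4 is determined by the class of transitive frames.
(B) T (= KT) is determined by the class of reflexive frames.
(C) D is determined by exactly this class.

C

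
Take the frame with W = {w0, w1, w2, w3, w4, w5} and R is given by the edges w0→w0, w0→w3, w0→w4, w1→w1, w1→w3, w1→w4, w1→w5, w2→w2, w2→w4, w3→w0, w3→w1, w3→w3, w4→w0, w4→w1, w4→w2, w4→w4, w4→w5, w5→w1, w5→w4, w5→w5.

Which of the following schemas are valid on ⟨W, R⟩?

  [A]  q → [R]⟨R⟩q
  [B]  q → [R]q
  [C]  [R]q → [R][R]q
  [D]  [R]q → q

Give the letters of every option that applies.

R is reflexive: each world relates to itself.
R is symmetric: every R-edge is matched by its reverse.
R is not transitive: w0 R w3 and w3 R w1 but not w0 R w1.
R is not a subset of the identity: w0 R w3 with w0 ≠ w3.
(A) q → [R]⟨R⟩q is axiom B, which corresponds to symmetry. R is symmetric — valid.
(B) q → [R]q (equivalent to ◇p→p) corresponds to R being a subset of the identity. Here R ⊄ identity, so not valid.
(C) [R]q → [R][R]q is axiom 4; it is valid on a frame exactly when R is transitive. R is not transitive, so not valid.
(D) axiom T: valid iff R is reflexive. R is reflexive — valid.

A, D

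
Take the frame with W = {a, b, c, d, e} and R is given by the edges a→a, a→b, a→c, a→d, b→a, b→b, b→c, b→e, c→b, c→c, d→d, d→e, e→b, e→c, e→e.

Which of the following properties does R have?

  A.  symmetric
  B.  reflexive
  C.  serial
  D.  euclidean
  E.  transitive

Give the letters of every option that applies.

(A) not symmetric: a R c but not c R a.
(B) reflexive: each world relates to itself.
(C) serial: every world has an R-successor.
(D) not euclidean: a R b and a R d but not b R d.
(E) not transitive: a R b and b R e but not a R e.

B, C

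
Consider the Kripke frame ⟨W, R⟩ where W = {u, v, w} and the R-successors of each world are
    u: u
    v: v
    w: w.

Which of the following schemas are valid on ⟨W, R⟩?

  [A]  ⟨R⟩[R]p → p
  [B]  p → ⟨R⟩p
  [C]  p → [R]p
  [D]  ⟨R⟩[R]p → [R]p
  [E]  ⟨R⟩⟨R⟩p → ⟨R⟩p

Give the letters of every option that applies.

R is reflexive: each world relates to itself.
R is symmetric: every R-edge is matched by its reverse.
R is transitive: R is closed under composition.
R is euclidean: any two R-successors of the same world are R-related.
R is a subset of the identity: every R-edge is a self-loop.
(A) ⟨R⟩[R]p → p is the dual of axiom B, which corresponds to symmetry. R is symmetric — valid.
(B) p → ⟨R⟩p (the dual of axiom T) characterises the reflexive frames. R is reflexive — valid.
(C) p → [R]p (equivalent to ◇p→p) corresponds to R being a subset of the identity. Here R ⊆ identity, so valid.
(D) ⟨R⟩[R]p → [R]p is the dual of axiom 5; it is valid on a frame exactly when R is euclidean. R is euclidean, so valid.
(E) ⟨R⟩⟨R⟩p → ⟨R⟩p is the dual of axiom 4, which corresponds to transitivity. R is transitive — valid.

A, B, C, D, E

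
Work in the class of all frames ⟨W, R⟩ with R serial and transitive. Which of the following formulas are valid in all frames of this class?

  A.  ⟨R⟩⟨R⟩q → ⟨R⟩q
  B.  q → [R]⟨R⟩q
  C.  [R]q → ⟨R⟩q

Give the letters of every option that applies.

A, C

(A) ⟨R⟩⟨R⟩q → ⟨R⟩q is the dual of axiom 4, which corresponds to transitivity. Every such R is transitive — valid.
(B) q → [R]⟨R⟩q (axiom B) characterises the symmetric frames. Such an R need not be symmetric — not valid.
(C) [R]q → ⟨R⟩q (axiom D) characterises the serial frames. Every such R is serial — valid.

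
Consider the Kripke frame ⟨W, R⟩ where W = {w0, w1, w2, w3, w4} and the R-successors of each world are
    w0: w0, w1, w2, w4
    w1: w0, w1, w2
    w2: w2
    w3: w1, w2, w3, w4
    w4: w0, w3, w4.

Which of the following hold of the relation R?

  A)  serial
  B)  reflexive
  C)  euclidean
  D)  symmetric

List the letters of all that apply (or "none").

A, B

(A) serial: every world has an R-successor.
(B) reflexive: each world relates to itself.
(C) not euclidean: w0 R w1 and w0 R w4 but not w1 R w4.
(D) not symmetric: w0 R w2 but not w2 R w0.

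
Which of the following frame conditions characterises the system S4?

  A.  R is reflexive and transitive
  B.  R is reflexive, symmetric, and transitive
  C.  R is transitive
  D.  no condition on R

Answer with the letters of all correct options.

A

(A) S4 is sound and complete for exactly this class.
(B) this class determines S5, not S4.
(C) this class determines K4, not S4.
(D) this class determines K, not S4.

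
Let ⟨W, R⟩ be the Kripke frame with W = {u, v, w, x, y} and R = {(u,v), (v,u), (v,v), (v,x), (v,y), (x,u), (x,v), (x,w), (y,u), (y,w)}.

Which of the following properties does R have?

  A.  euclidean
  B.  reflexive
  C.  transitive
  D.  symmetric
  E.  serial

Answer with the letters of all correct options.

none

(A) not euclidean: v R u and v R x but not u R x.
(B) not reflexive: not u R u.
(C) not transitive: u R v and v R u but not u R u.
(D) not symmetric: v R y but not y R v.
(E) not serial: w has no R-successor.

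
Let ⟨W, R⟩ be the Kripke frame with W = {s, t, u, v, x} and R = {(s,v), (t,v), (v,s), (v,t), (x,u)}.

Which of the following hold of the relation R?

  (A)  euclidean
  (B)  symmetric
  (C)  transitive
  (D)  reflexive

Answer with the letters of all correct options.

none

(A) not euclidean: v R s and v R t but not s R t.
(B) not symmetric: x R u but not u R x.
(C) not transitive: s R v and v R s but not s R s.
(D) not reflexive: not s R s.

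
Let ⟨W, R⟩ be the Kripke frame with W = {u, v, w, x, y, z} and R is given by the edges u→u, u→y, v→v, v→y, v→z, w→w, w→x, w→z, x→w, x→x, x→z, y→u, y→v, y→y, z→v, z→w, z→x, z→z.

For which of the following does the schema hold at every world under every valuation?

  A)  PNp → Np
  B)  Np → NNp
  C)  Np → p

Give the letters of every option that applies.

R is reflexive: each world relates to itself.
R is not transitive: u R y and y R v but not u R v.
R is not euclidean: v R y and v R z but not y R z.
(A) PNp → Np (the dual of axiom 5) characterises the euclidean frames. R is not euclidean — not valid.
(B) Np → NNp is axiom 4; it is valid on a frame exactly when R is transitive. R is not transitive, so not valid.
(C) axiom T: valid iff R is reflexive. R is reflexive — valid.

C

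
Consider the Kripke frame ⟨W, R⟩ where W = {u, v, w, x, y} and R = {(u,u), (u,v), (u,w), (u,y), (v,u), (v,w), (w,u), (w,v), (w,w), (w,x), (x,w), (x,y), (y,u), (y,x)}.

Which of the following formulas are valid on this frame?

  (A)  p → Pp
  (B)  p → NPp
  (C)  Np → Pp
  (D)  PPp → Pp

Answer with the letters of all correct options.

R is not reflexive: not v R v.
R is symmetric: every R-edge is matched by its reverse.
R is not transitive: u R w and w R x but not u R x.
R is serial: every world has an R-successor.
(A) p → Pp is the dual of axiom T; it is valid on a frame exactly when R is reflexive. R is not reflexive, so not valid.
(B) p → NPp is axiom B; it is valid on a frame exactly when R is symmetric. R is symmetric, so valid.
(C) Np → Pp is axiom D, which corresponds to seriality. R is serial — valid.
(D) PPp → Pp (the dual of axiom 4) characterises the transitive frames. R is not transitive — not valid.

B, C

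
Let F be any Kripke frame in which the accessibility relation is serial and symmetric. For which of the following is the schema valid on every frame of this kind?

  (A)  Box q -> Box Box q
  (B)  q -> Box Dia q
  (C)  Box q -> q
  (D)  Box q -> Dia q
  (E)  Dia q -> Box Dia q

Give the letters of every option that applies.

(A) Box q -> Box Box q is axiom 4, which corresponds to transitivity. Such an R need not be transitive — not valid.
(B) q -> Box Dia q (axiom B) characterises the symmetric frames. Every such R is symmetric — valid.
(C) Box q -> q is axiom T, which corresponds to reflexivity. Such an R need not be reflexive — not valid.
(D) Box q -> Dia q (axiom D) characterises the serial frames. Every such R is serial — valid.
(E) Dia q -> Box Dia q is axiom 5; it is valid on a frame exactly when R is euclidean. Such an R need not be euclidean, so not valid.

B, D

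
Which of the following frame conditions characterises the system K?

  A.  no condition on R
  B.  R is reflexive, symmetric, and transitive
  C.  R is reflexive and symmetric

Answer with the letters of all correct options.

(A) K is sound and complete for exactly this class.
(B) this class determines S5, not K.
(C) this class determines B (= KTB), not K.

A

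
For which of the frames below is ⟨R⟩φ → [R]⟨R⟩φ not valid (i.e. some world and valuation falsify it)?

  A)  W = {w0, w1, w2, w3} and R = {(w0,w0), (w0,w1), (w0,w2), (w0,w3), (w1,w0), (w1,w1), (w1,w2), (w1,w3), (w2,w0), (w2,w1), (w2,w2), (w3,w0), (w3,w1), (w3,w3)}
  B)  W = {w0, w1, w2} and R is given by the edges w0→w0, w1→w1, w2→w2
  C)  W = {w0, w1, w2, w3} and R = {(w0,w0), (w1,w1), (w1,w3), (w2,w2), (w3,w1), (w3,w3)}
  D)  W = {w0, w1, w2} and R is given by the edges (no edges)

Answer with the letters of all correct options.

A

The schema ⟨R⟩φ → [R]⟨R⟩φ is axiom 5; it is valid on a frame iff R is euclidean.
(A) R is not euclidean (w0 R w2 and w0 R w3 but not w2 R w3), so the schema fails here.
(B) R is euclidean (any two R-successors of the same world are R-related), so the schema is valid here.
(C) R is euclidean (any two R-successors of the same world are R-related), so the schema is valid here.
(D) R is euclidean (any two R-successors of the same world are R-related), so the schema is valid here.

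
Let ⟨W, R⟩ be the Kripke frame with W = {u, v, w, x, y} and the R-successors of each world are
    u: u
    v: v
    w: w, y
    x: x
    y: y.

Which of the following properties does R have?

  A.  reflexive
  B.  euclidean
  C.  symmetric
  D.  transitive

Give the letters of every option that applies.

A, D

(A) reflexive: each world relates to itself.
(B) not euclidean: w R y and w R w but not y R w.
(C) not symmetric: w R y but not y R w.
(D) transitive: R is closed under composition.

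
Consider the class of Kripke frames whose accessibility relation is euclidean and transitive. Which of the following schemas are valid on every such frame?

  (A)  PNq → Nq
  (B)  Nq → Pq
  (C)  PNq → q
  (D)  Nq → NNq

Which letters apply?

A, D

(A) PNq → Nq is the dual of axiom 5, which corresponds to the euclidean property. Every such R is euclidean — valid.
(B) Nq → Pq is axiom D, which corresponds to seriality. Such an R need not be serial — not valid.
(C) PNq → q (the dual of axiom B) characterises the symmetric frames. Such an R need not be symmetric — not valid.
(D) Nq → NNq is axiom 4; it is valid on a frame exactly when R is transitive. Every such R is transitive, so valid.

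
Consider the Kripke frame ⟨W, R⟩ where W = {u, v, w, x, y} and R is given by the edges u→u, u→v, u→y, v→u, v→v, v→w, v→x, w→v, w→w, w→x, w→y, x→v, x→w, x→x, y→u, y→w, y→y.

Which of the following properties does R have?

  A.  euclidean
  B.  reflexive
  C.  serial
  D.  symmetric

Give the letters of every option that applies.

(A) not euclidean: u R v and u R y but not v R y.
(B) reflexive: each world relates to itself.
(C) serial: every world has an R-successor.
(D) symmetric: every R-edge is matched by its reverse.

B, C, D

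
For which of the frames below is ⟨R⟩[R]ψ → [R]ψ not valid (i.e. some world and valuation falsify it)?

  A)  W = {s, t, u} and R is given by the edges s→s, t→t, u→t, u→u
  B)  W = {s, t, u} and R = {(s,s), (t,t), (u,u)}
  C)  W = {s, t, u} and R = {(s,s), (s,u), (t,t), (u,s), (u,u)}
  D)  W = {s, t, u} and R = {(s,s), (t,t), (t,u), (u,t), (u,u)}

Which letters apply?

A

The schema ⟨R⟩[R]ψ → [R]ψ is the dual of axiom 5; it is valid on a frame iff R is euclidean.
(A) R is not euclidean (u R t and u R u but not t R u), so the schema fails here.
(B) R is euclidean (any two R-successors of the same world are R-related), so the schema is valid here.
(C) R is euclidean (any two R-successors of the same world are R-related), so the schema is valid here.
(D) R is euclidean (any two R-successors of the same world are R-related), so the schema is valid here.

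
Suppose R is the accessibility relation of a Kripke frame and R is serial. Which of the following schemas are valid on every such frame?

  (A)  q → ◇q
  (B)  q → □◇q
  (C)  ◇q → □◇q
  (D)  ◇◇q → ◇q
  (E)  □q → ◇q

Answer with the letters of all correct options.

E

(A) the dual of axiom T: valid iff R is reflexive. Such an R need not be reflexive — not valid.
(B) q → □◇q is axiom B, which corresponds to symmetry. Such an R need not be symmetric — not valid.
(C) ◇q → □◇q is axiom 5; it is valid on a frame exactly when R is euclidean. Such an R need not be euclidean, so not valid.
(D) ◇◇q → ◇q is the dual of axiom 4; it is valid on a frame exactly when R is transitive. Such an R need not be transitive, so not valid.
(E) □q → ◇q is axiom D; it is valid on a frame exactly when R is serial. Every such R is serial, so valid.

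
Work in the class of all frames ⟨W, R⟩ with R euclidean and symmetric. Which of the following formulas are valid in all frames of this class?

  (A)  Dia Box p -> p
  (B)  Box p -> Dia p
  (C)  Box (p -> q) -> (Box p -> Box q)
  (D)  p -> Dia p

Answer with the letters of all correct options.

A symmetric euclidean relation is transitive (uRv and vRw give vRu by symmetry, then uRw by the euclidean condition, applied at v).
(A) the dual of axiom B: valid iff R is symmetric. Every such R is symmetric — valid.
(B) Box p -> Dia p (axiom D) characterises the serial frames. Such an R need not be serial — not valid.
(C) Box (p -> q) -> (Box p -> Box q) is axiom K, valid on every Kripke frame — valid.
(D) the dual of axiom T: valid iff R is reflexive. Such an R need not be reflexive — not valid.

A, C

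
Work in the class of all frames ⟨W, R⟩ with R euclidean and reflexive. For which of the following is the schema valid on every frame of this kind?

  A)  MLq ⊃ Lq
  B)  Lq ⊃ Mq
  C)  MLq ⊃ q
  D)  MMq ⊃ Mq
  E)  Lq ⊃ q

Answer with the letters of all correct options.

A reflexive euclidean relation is also symmetric (from wRw and wRv the euclidean condition gives vRw) and hence transitive; it is an equivalence relation.
(A) MLq ⊃ Lq is the dual of axiom 5, which corresponds to the euclidean property. Every such R is euclidean — valid.
(B) Lq ⊃ Mq (axiom D) characterises the serial frames. Every such R is serial — valid.
(C) MLq ⊃ q is the dual of axiom B, which corresponds to symmetry. Every such R is symmetric — valid.
(D) MMq ⊃ Mq is the dual of axiom 4, which corresponds to transitivity. Every such R is transitive — valid.
(E) axiom T: valid iff R is reflexive. Every such R is reflexive — valid.

A, B, C, D, E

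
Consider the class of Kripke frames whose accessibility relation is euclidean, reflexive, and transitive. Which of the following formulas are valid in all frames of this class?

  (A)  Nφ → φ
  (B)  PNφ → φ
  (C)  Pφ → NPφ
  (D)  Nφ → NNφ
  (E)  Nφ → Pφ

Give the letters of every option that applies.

A relation that is euclidean, reflexive, and transitive is also serial and symmetric.
(A) Nφ → φ is axiom T, which corresponds to reflexivity. Every such R is reflexive — valid.
(B) the dual of axiom B: valid iff R is symmetric. Every such R is symmetric — valid.
(C) axiom 5: valid iff R is euclidean. Every such R is euclidean — valid.
(D) Nφ → NNφ (axiom 4) characterises the transitive frames. Every such R is transitive — valid.
(E) Nφ → Pφ is axiom D; it is valid on a frame exactly when R is serial. Every such R is serial, so valid.

A, B, C, D, E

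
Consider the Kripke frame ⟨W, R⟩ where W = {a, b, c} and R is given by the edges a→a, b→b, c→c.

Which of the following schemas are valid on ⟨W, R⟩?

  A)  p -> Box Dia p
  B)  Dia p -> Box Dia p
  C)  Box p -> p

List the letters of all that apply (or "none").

A, B, C

R is reflexive: each world relates to itself.
R is symmetric: every R-edge is matched by its reverse.
R is euclidean: any two R-successors of the same world are R-related.
(A) p -> Box Dia p is axiom B, which corresponds to symmetry. R is symmetric — valid.
(B) Dia p -> Box Dia p is axiom 5, which corresponds to the euclidean property. R is euclidean — valid.
(C) axiom T: valid iff R is reflexive. R is reflexive — valid.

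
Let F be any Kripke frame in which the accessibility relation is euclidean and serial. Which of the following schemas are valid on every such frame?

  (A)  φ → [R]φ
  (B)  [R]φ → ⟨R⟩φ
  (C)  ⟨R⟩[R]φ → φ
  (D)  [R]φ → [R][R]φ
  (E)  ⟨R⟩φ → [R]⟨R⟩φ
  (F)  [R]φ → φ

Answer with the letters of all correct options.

(A) φ → [R]φ is equivalent to ◇p→p; it holds exactly when R ⊆ identity. Such an R need not be a subset of the identity — not valid.
(B) axiom D: valid iff R is serial. Every such R is serial — valid.
(C) ⟨R⟩[R]φ → φ is the dual of axiom B, which corresponds to symmetry. Such an R need not be symmetric — not valid.
(D) axiom 4: valid iff R is transitive. Such an R need not be transitive — not valid.
(E) axiom 5: valid iff R is euclidean. Every such R is euclidean — valid.
(F) [R]φ → φ is axiom T, which corresponds to reflexivity. Such an R need not be reflexive — not valid.

B, E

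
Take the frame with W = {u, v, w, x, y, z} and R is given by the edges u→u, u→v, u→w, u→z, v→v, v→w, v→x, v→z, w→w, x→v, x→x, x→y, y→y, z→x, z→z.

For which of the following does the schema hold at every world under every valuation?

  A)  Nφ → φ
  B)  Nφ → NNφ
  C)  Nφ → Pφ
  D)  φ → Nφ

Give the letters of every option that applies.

A, C

R is reflexive: each world relates to itself.
R is not transitive: u R v and v R x but not u R x.
R is serial: every world has an R-successor.
R is not a subset of the identity: u R v with u ≠ v.
(A) axiom T: valid iff R is reflexive. R is reflexive — valid.
(B) Nφ → NNφ is axiom 4; it is valid on a frame exactly when R is transitive. R is not transitive, so not valid.
(C) Nφ → Pφ is axiom D, which corresponds to seriality. R is serial — valid.
(D) φ → Nφ (equivalent to ◇p→p) corresponds to R being a subset of the identity. Here R ⊄ identity, so not valid.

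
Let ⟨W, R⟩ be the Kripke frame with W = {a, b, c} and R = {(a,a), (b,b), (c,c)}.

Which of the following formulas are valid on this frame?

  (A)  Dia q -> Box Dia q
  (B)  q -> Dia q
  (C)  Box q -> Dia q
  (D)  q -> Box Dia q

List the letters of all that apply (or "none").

A, B, C, D

R is reflexive: each world relates to itself.
R is symmetric: every R-edge is matched by its reverse.
R is euclidean: any two R-successors of the same world are R-related.
R is serial: every world has an R-successor.
(A) Dia q -> Box Dia q is axiom 5, which corresponds to the euclidean property. R is euclidean — valid.
(B) q -> Dia q (the dual of axiom T) characterises the reflexive frames. R is reflexive — valid.
(C) Box q -> Dia q is axiom D, which corresponds to seriality. R is serial — valid.
(D) q -> Box Dia q is axiom B, which corresponds to symmetry. R is symmetric — valid.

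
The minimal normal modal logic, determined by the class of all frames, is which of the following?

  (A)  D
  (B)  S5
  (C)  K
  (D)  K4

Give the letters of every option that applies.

(A) D is determined by the class of serial frames.
(B) S5 is determined by the class of reflexive, symmetric, and transitive frames.
(C) K is determined by exactly this class.
(D) K4 is determined by the class of transitive frames.

C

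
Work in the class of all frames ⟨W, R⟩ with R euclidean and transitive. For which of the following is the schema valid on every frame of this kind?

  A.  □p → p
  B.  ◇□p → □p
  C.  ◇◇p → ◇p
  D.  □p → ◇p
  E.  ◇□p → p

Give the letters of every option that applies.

(A) □p → p is axiom T, which corresponds to reflexivity. Such an R need not be reflexive — not valid.
(B) the dual of axiom 5: valid iff R is euclidean. Every such R is euclidean — valid.
(C) the dual of axiom 4: valid iff R is transitive. Every such R is transitive — valid.
(D) □p → ◇p is axiom D, which corresponds to seriality. Such an R need not be serial — not valid.
(E) ◇□p → p is the dual of axiom B; it is valid on a frame exactly when R is symmetric. Such an R need not be symmetric, so not valid.

B, C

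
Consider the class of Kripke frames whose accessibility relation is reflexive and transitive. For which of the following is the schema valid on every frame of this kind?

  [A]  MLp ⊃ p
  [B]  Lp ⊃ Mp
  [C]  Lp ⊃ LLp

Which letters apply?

B, C

Reflexive relations are serial.
(A) MLp ⊃ p (the dual of axiom B) characterises the symmetric frames. Such an R need not be symmetric — not valid.
(B) Lp ⊃ Mp is axiom D, which corresponds to seriality. Every such R is serial — valid.
(C) axiom 4: valid iff R is transitive. Every such R is transitive — valid.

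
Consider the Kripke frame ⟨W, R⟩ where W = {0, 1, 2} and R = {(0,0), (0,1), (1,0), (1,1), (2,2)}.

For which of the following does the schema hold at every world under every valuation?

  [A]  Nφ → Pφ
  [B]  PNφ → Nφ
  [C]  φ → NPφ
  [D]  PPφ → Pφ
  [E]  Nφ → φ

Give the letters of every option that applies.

A, B, C, D, E

R is reflexive: each world relates to itself.
R is symmetric: every R-edge is matched by its reverse.
R is transitive: R is closed under composition.
R is euclidean: any two R-successors of the same world are R-related.
R is serial: every world has an R-successor.
(A) axiom D: valid iff R is serial. R is serial — valid.
(B) the dual of axiom 5: valid iff R is euclidean. R is euclidean — valid.
(C) φ → NPφ (axiom B) characterises the symmetric frames. R is symmetric — valid.
(D) PPφ → Pφ is the dual of axiom 4; it is valid on a frame exactly when R is transitive. R is transitive, so valid.
(E) Nφ → φ (axiom T) characterises the reflexive frames. R is reflexive — valid.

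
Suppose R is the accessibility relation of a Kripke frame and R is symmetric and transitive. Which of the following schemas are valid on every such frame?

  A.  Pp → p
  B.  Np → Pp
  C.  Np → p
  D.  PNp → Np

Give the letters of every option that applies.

D

A symmetric transitive relation is euclidean (uRv and uRw give vRu by symmetry, then vRw by transitivity).
(A) Pp → p is valid only on frames where every R-edge is a self-loop. Such an R need not be a subset of the identity — not valid.
(B) Np → Pp (axiom D) characterises the serial frames. Such an R need not be serial — not valid.
(C) Np → p (axiom T) characterises the reflexive frames. Such an R need not be reflexive — not valid.
(D) PNp → Np is the dual of axiom 5, which corresponds to the euclidean property. Every such R is euclidean — valid.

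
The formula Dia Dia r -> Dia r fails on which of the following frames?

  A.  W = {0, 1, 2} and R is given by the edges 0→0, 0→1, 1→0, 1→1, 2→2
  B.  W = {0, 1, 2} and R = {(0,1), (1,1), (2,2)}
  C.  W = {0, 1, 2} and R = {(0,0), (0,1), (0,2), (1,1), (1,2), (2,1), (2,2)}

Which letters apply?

none

The schema Dia Dia r -> Dia r is the dual of axiom 4; it is valid on a frame iff R is transitive.
(A) R is transitive (R is closed under composition), so the schema is valid here.
(B) R is transitive (R is closed under composition), so the schema is valid here.
(C) R is transitive (R is closed under composition), so the schema is valid here.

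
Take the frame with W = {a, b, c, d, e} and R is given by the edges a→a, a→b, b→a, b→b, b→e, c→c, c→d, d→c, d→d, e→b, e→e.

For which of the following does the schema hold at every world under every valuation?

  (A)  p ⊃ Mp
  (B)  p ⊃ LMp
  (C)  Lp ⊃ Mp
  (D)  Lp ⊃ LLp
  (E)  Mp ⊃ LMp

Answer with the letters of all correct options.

R is reflexive: each world relates to itself.
R is symmetric: every R-edge is matched by its reverse.
R is not transitive: a R b and b R e but not a R e.
R is not euclidean: b R a and b R e but not a R e.
R is serial: every world has an R-successor.
(A) p ⊃ Mp is the dual of axiom T; it is valid on a frame exactly when R is reflexive. R is reflexive, so valid.
(B) p ⊃ LMp (axiom B) characterises the symmetric frames. R is symmetric — valid.
(C) Lp ⊃ Mp is axiom D; it is valid on a frame exactly when R is serial. R is serial, so valid.
(D) Lp ⊃ LLp (axiom 4) characterises the transitive frames. R is not transitive — not valid.
(E) Mp ⊃ LMp is axiom 5; it is valid on a frame exactly when R is euclidean. R is not euclidean, so not valid.

A, B, C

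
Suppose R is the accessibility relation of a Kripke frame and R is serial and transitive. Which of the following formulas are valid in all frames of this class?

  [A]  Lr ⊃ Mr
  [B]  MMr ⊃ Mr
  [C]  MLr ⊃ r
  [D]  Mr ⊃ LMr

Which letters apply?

(A) Lr ⊃ Mr (axiom D) characterises the serial frames. Every such R is serial — valid.
(B) MMr ⊃ Mr (the dual of axiom 4) characterises the transitive frames. Every such R is transitive — valid.
(C) MLr ⊃ r is the dual of axiom B; it is valid on a frame exactly when R is symmetric. Such an R need not be symmetric, so not valid.
(D) Mr ⊃ LMr (axiom 5) characterises the euclidean frames. Such an R need not be euclidean — not valid.

A, B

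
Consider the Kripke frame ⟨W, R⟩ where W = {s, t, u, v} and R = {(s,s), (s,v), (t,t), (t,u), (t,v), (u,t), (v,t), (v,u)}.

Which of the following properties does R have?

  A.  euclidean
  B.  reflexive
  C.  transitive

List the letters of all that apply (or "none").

(A) not euclidean: s R v and s R s but not v R s.
(B) not reflexive: not u R u.
(C) not transitive: s R v and v R t but not s R t.

none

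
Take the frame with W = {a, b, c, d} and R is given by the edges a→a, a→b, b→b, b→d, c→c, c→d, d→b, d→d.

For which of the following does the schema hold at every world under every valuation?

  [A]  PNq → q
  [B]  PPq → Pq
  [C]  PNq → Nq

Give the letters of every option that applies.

R is not symmetric: a R b but not b R a.
R is not transitive: a R b and b R d but not a R d.
R is not euclidean: a R b and a R a but not b R a.
(A) PNq → q (the dual of axiom B) characterises the symmetric frames. R is not symmetric — not valid.
(B) PPq → Pq is the dual of axiom 4; it is valid on a frame exactly when R is transitive. R is not transitive, so not valid.
(C) PNq → Nq (the dual of axiom 5) characterises the euclidean frames. R is not euclidean — not valid.

none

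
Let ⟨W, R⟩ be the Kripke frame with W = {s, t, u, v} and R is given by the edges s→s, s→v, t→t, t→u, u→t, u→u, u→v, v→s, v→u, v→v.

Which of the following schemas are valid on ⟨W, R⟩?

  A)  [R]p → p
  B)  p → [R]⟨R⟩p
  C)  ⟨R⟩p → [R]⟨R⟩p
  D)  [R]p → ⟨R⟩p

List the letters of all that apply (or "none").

R is reflexive: each world relates to itself.
R is symmetric: every R-edge is matched by its reverse.
R is not euclidean: u R t and u R v but not t R v.
R is serial: every world has an R-successor.
(A) axiom T: valid iff R is reflexive. R is reflexive — valid.
(B) axiom B: valid iff R is symmetric. R is symmetric — valid.
(C) ⟨R⟩p → [R]⟨R⟩p (axiom 5) characterises the euclidean frames. R is not euclidean — not valid.
(D) axiom D: valid iff R is serial. R is serial — valid.

A, B, D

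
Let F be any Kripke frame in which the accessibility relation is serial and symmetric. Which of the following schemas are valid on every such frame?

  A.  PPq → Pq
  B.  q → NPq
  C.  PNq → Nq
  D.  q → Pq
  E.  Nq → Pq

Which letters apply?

(A) PPq → Pq is the dual of axiom 4; it is valid on a frame exactly when R is transitive. Such an R need not be transitive, so not valid.
(B) axiom B: valid iff R is symmetric. Every such R is symmetric — valid.
(C) PNq → Nq (the dual of axiom 5) characterises the euclidean frames. Such an R need not be euclidean — not valid.
(D) q → Pq is the dual of axiom T, which corresponds to reflexivity. Such an R need not be reflexive — not valid.
(E) Nq → Pq is axiom D, which corresponds to seriality. Every such R is serial — valid.

B, E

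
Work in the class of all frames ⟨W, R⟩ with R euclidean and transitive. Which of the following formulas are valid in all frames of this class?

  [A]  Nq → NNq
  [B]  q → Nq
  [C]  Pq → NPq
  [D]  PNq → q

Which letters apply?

(A) Nq → NNq (axiom 4) characterises the transitive frames. Every such R is transitive — valid.
(B) q → Nq is equivalent to ◇p→p; it holds exactly when R ⊆ identity. Such an R need not be a subset of the identity — not valid.
(C) Pq → NPq is axiom 5, which corresponds to the euclidean property. Every such R is euclidean — valid.
(D) the dual of axiom B: valid iff R is symmetric. Such an R need not be symmetric — not valid.

A, C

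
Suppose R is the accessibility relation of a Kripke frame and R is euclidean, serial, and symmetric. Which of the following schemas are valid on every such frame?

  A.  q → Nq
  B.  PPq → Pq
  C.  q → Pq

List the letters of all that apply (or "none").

B, C

Serial, symmetric and euclidean together give transitive (from symmetry + euclidean) and then reflexive; the relation is an equivalence.
(A) q → Nq is valid only on frames where every R-edge is a self-loop. Such an R need not be a subset of the identity — not valid.
(B) PPq → Pq is the dual of axiom 4, which corresponds to transitivity. Every such R is transitive — valid.
(C) q → Pq is the dual of axiom T, which corresponds to reflexivity. Every such R is reflexive — valid.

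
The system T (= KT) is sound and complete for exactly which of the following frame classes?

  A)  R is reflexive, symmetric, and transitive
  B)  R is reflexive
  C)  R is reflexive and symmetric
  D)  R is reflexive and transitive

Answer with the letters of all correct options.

(A) this class determines S5, not T (= KT).
(B) T (= KT) is sound and complete for exactly this class.
(C) this class determines B (= KTB), not T (= KT).
(D) this class determines S4, not T (= KT).

B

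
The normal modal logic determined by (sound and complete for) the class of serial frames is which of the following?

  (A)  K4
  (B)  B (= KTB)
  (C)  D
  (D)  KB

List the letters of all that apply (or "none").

C

(A) K4 is determined by the class of transitive frames.
(B) B (= KTB) is determined by the class of reflexive and symmetric frames.
(C) D is determined by exactly this class.
(D) KB is determined by the class of symmetric frames.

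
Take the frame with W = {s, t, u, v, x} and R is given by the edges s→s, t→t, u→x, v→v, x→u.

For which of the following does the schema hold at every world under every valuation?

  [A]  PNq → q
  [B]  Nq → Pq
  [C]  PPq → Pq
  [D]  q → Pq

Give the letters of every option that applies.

R is not reflexive: not u R u.
R is symmetric: every R-edge is matched by its reverse.
R is not transitive: u R x and x R u but not u R u.
R is serial: every world has an R-successor.
(A) PNq → q is the dual of axiom B; it is valid on a frame exactly when R is symmetric. R is symmetric, so valid.
(B) Nq → Pq (axiom D) characterises the serial frames. R is serial — valid.
(C) PPq → Pq is the dual of axiom 4, which corresponds to transitivity. R is not transitive — not valid.
(D) q → Pq is the dual of axiom T, which corresponds to reflexivity. R is not reflexive — not valid.

A, B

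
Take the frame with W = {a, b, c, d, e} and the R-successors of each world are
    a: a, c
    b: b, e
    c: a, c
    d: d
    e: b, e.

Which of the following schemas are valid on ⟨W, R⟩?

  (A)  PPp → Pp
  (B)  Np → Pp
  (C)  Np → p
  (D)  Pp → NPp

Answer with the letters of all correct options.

R is reflexive: each world relates to itself.
R is transitive: R is closed under composition.
R is euclidean: any two R-successors of the same world are R-related.
R is serial: every world has an R-successor.
(A) PPp → Pp (the dual of axiom 4) characterises the transitive frames. R is transitive — valid.
(B) axiom D: valid iff R is serial. R is serial — valid.
(C) Np → p is axiom T, which corresponds to reflexivity. R is reflexive — valid.
(D) Pp → NPp is axiom 5, which corresponds to the euclidean property. R is euclidean — valid.

A, B, C, D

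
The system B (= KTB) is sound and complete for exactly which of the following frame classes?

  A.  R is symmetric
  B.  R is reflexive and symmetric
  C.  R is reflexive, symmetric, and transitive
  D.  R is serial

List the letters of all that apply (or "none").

(A) this class determines KB, not B (= KTB).
(B) B (= KTB) is sound and complete for exactly this class.
(C) this class determines S5, not B (= KTB).
(D) this class determines D, not B (= KTB).

B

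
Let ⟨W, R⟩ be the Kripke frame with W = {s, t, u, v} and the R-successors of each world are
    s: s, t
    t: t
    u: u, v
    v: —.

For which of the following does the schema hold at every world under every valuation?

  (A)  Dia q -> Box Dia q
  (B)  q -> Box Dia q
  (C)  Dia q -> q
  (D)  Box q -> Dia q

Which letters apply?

R is not symmetric: s R t but not t R s.
R is not euclidean: s R t and s R s but not t R s.
R is not serial: v has no R-successor.
R is not a subset of the identity: s R t with s ≠ t.
(A) axiom 5: valid iff R is euclidean. R is not euclidean — not valid.
(B) q -> Box Dia q (axiom B) characterises the symmetric frames. R is not symmetric — not valid.
(C) Dia q -> q (the converse of T) corresponds to R being a subset of the identity. Here R ⊄ identity, so not valid.
(D) Box q -> Dia q is axiom D; it is valid on a frame exactly when R is serial. R is not serial, so not valid.

none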